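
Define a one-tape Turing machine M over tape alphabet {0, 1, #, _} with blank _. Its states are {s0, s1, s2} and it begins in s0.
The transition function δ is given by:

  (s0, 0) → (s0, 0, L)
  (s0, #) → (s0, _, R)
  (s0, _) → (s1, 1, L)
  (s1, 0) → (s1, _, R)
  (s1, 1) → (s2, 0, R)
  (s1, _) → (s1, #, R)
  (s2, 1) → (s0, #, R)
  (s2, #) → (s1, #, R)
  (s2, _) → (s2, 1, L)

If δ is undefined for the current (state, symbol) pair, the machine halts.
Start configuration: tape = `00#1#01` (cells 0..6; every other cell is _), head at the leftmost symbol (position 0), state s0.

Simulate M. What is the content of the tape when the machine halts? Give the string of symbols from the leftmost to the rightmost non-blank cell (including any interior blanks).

s0 | __[0]0#1#01   read 0 → write 0, move L, go to s0
s0 | _[_]00#1#01   read _ → write 1, move L, go to s1
s1 | [_]100#1#01   read _ → write #, move R, go to s1
s1 | #[1]00#1#01   read 1 → write 0, move R, go to s2
s2 | #0[0]0#1#01
The non-blank tape span at halt is #000#1#01.

#000#1#01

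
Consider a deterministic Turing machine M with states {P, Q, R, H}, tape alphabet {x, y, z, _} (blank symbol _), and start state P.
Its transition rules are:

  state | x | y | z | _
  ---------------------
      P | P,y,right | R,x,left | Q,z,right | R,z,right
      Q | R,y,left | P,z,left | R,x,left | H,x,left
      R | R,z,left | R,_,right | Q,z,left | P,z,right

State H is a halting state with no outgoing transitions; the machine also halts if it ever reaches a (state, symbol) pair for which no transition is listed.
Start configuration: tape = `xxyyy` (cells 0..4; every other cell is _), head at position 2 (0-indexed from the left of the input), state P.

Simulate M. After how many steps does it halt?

P | ____xx[y]yy   read y → write x, move left, go to R
R | ____x[x]xyy   read x → write z, move left, go to R
R | ____[x]zxyy   read x → write z, move left, go to R
R | ___[_]zzxyy   read _ → write z, move right, go to P
P | ___z[z]zxyy   read z → write z, move right, go to Q
Q | ___zz[z]xyy   read z → write x, move left, go to R
R | ___z[z]xxyy   read z → write z, move left, go to Q
Q | ___[z]zxxyy   read z → write x, move left, go to R
R | __[_]xzxxyy   read _ → write z, move right, go to P
P | __z[x]zxxyy   read x → write y, move right, go to P
P | __zy[z]xxyy   read z → write z, move right, go to Q
Q | __zyz[x]xyy   read x → write y, move left, go to R
R | __zy[z]yxyy   read z → write z, move left, go to Q
Q | __z[y]zyxyy   read y → write z, move left, go to P
P | __[z]zzyxyy   read z → write z, move right, go to Q
Q | __z[z]zyxyy   read z → write x, move left, go to R
R | __[z]xzyxyy   read z → write z, move left, go to Q
Q | _[_]zxzyxyy   read _ → write x, move left, go to H
H | [_]xzxzyxyy
M halts after 18 transitions.

18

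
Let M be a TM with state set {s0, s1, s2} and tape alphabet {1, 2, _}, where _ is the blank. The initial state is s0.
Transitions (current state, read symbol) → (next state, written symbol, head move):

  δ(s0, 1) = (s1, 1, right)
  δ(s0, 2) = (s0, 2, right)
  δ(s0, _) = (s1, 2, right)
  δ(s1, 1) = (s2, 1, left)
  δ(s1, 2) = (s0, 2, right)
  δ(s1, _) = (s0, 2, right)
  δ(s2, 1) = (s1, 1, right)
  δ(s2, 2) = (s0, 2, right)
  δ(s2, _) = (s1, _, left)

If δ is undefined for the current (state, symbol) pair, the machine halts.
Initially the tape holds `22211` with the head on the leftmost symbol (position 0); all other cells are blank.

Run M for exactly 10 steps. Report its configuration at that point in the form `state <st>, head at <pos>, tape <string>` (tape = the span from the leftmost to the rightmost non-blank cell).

state s1, head at 4, tape 22211

state=s0 head=0 tape=[2]2211   (s0,2)→(s0,2,right)
state=s0 head=1 tape=2[2]211   (s0,2)→(s0,2,right)
state=s0 head=2 tape=22[2]11   (s0,2)→(s0,2,right)
state=s0 head=3 tape=222[1]1   (s0,1)→(s1,1,right)
state=s1 head=4 tape=2221[1]   (s1,1)→(s2,1,left)
state=s2 head=3 tape=222[1]1   (s2,1)→(s1,1,right)
state=s1 head=4 tape=2221[1]   (s1,1)→(s2,1,left)
state=s2 head=3 tape=222[1]1   (s2,1)→(s1,1,right)
state=s1 head=4 tape=2221[1]   (s1,1)→(s2,1,left)
state=s2 head=3 tape=222[1]1   (s2,1)→(s1,1,right)
state=s1 head=4 tape=2221[1]
After 10 steps: state s1, head at 4, tape 22211.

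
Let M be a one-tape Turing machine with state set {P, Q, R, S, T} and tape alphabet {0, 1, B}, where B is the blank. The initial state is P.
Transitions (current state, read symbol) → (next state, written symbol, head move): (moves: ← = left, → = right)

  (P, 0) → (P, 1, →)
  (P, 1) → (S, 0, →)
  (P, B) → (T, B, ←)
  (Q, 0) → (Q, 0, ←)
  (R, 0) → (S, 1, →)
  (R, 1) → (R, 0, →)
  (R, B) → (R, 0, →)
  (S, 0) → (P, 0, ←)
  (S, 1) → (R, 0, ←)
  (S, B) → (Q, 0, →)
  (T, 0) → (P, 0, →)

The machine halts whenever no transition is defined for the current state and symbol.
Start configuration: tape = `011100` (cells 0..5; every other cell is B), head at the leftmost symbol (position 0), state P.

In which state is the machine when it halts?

T

P | [0]11100B   read 0 → write 1, move →, go to P
P | 1[1]1100B   read 1 → write 0, move →, go to S
S | 10[1]100B   read 1 → write 0, move ←, go to R
R | 1[0]0100B   read 0 → write 1, move →, go to S
S | 11[0]100B   read 0 → write 0, move ←, go to P
P | 1[1]0100B   read 1 → write 0, move →, go to S
S | 10[0]100B   read 0 → write 0, move ←, go to P
P | 1[0]0100B   read 0 → write 1, move →, go to P
P | 11[0]100B   read 0 → write 1, move →, go to P
P | 111[1]00B   read 1 → write 0, move →, go to S
S | 1110[0]0B   read 0 → write 0, move ←, go to P
P | 111[0]00B   read 0 → write 1, move →, go to P
P | 1111[0]0B   read 0 → write 1, move →, go to P
P | 11111[0]B   read 0 → write 1, move →, go to P
P | 111111[B]   read B → write B, move ←, go to T
T | 11111[1]B
No transition is defined for (T, 1); M halts in state T.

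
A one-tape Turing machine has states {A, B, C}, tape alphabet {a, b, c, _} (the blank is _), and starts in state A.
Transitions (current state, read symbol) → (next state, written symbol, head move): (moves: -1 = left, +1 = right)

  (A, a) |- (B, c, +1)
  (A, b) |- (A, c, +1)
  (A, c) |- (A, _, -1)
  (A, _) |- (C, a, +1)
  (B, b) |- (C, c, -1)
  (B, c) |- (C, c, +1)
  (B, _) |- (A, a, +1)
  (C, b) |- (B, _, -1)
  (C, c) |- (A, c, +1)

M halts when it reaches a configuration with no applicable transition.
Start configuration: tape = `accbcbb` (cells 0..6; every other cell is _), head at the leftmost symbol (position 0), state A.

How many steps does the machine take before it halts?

A | _[a]ccbcbb   read a → write c, move +1, go to B
B | _c[c]cbcbb   read c → write c, move +1, go to C
C | _cc[c]bcbb   read c → write c, move +1, go to A
A | _ccc[b]cbb   read b → write c, move +1, go to A
A | _cccc[c]bb   read c → write _, move -1, go to A
A | _ccc[c]_bb   read c → write _, move -1, go to A
A | _cc[c]__bb   read c → write _, move -1, go to A
A | _c[c]___bb   read c → write _, move -1, go to A
A | _[c]____bb   read c → write _, move -1, go to A
A | [_]_____bb   read _ → write a, move +1, go to C
C | a[_]____bb
M halts after 10 transitions.

10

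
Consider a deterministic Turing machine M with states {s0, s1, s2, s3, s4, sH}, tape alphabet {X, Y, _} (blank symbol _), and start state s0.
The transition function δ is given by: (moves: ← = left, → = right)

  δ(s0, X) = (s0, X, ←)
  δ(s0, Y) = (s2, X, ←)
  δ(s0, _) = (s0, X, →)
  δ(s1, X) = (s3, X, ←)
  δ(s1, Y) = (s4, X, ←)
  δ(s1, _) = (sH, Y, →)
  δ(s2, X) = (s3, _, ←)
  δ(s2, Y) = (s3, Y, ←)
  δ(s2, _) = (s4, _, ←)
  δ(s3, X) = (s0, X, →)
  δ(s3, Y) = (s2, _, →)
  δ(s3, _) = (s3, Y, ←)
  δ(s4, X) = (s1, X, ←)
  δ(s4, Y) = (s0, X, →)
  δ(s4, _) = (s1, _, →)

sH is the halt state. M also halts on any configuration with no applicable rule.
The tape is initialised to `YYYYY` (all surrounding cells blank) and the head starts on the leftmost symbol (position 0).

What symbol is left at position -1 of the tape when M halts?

Y

s0 | __[Y]YYYY   read Y → write X, move ←, go to s2
s2 | _[_]XYYYY   read _ → write _, move ←, go to s4
s4 | [_]_XYYYY   read _ → write _, move →, go to s1
s1 | _[_]XYYYY   read _ → write Y, move →, go to sH
sH | _Y[X]YYYY
Cell -1 holds Y when M halts.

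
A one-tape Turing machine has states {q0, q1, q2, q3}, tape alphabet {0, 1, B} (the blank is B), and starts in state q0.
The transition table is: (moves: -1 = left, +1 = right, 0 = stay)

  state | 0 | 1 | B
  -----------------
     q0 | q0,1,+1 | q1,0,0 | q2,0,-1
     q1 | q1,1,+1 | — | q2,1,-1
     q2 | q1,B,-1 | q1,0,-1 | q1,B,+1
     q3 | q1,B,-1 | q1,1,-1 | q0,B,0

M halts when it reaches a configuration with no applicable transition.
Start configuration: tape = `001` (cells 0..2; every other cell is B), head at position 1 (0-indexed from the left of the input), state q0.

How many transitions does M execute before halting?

state=q0 head=1 tape=0[0]1B   (q0,0)→(q0,1,+1)
state=q0 head=2 tape=01[1]B   (q0,1)→(q1,0,0)
state=q1 head=2 tape=01[0]B   (q1,0)→(q1,1,+1)
state=q1 head=3 tape=011[B]   (q1,B)→(q2,1,-1)
state=q2 head=2 tape=01[1]1   (q2,1)→(q1,0,-1)
state=q1 head=1 tape=0[1]01
M halts after 5 transitions.

5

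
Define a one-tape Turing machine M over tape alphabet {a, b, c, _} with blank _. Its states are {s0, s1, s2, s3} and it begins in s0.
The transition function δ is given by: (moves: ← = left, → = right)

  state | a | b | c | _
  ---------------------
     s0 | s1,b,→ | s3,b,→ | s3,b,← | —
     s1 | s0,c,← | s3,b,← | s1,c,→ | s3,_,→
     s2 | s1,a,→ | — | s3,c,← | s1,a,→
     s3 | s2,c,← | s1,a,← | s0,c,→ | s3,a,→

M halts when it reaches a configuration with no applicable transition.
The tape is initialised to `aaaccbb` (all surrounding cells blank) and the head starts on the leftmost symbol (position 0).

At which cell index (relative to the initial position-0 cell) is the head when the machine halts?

s0 | [a]aaccbb   read a → write b, move →, go to s1
s1 | b[a]accbb   read a → write c, move ←, go to s0
s0 | [b]caccbb   read b → write b, move →, go to s3
s3 | b[c]accbb   read c → write c, move →, go to s0
s0 | bc[a]ccbb   read a → write b, move →, go to s1
s1 | bcb[c]cbb   read c → write c, move →, go to s1
s1 | bcbc[c]bb   read c → write c, move →, go to s1
s1 | bcbcc[b]b   read b → write b, move ←, go to s3
s3 | bcbc[c]bb   read c → write c, move →, go to s0
s0 | bcbcc[b]b   read b → write b, move →, go to s3
s3 | bcbccb[b]   read b → write a, move ←, go to s1
s1 | bcbcc[b]a   read b → write b, move ←, go to s3
s3 | bcbc[c]ba   read c → write c, move →, go to s0
s0 | bcbcc[b]a   read b → write b, move →, go to s3
s3 | bcbccb[a]   read a → write c, move ←, go to s2
s2 | bcbcc[b]c
At halt the head is at cell 5.

5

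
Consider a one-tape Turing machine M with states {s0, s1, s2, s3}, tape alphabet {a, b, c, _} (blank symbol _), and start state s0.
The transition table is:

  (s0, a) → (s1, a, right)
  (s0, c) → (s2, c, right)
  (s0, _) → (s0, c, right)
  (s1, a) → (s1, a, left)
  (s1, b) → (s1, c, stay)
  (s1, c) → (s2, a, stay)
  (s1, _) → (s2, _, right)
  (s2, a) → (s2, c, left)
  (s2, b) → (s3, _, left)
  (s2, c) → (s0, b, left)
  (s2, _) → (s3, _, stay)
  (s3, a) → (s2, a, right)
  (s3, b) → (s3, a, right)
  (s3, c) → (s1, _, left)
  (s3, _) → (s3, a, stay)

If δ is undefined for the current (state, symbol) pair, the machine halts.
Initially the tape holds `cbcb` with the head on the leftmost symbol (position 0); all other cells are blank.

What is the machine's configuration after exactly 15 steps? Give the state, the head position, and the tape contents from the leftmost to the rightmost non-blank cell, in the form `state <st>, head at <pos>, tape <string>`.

state s2, head at 1, tape aacb

state=s0 head=0 tape=_[c]bcb   (s0,c)→(s2,c,right)
state=s2 head=1 tape=_c[b]cb   (s2,b)→(s3,_,left)
state=s3 head=0 tape=_[c]_cb   (s3,c)→(s1,_,left)
state=s1 head=-1 tape=[_]__cb   (s1,_)→(s2,_,right)
state=s2 head=0 tape=_[_]_cb   (s2,_)→(s3,_,stay)
state=s3 head=0 tape=_[_]_cb   (s3,_)→(s3,a,stay)
state=s3 head=0 tape=_[a]_cb   (s3,a)→(s2,a,right)
state=s2 head=1 tape=_a[_]cb   (s2,_)→(s3,_,stay)
state=s3 head=1 tape=_a[_]cb   (s3,_)→(s3,a,stay)
state=s3 head=1 tape=_a[a]cb   (s3,a)→(s2,a,right)
state=s2 head=2 tape=_aa[c]b   (s2,c)→(s0,b,left)
state=s0 head=1 tape=_a[a]bb   (s0,a)→(s1,a,right)
state=s1 head=2 tape=_aa[b]b   (s1,b)→(s1,c,stay)
state=s1 head=2 tape=_aa[c]b   (s1,c)→(s2,a,stay)
state=s2 head=2 tape=_aa[a]b   (s2,a)→(s2,c,left)
state=s2 head=1 tape=_a[a]cb
After 15 steps: state s2, head at 1, tape aacb.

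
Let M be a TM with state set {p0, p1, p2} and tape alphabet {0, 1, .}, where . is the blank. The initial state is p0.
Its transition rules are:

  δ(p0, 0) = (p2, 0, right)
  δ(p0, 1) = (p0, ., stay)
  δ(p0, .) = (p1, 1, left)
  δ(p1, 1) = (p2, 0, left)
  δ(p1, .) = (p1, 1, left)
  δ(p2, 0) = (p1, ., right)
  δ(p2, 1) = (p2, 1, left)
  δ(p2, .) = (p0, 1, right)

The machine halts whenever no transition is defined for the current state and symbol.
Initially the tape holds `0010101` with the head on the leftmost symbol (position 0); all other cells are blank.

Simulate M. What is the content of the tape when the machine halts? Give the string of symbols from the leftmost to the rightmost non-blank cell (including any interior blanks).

010101.01

state=p0 head=0 tape=[0]010101..   (p0,0)→(p2,0,right)
state=p2 head=1 tape=0[0]10101..   (p2,0)→(p1,.,right)
state=p1 head=2 tape=0.[1]0101..   (p1,1)→(p2,0,left)
state=p2 head=1 tape=0[.]00101..   (p2,.)→(p0,1,right)
state=p0 head=2 tape=01[0]0101..   (p0,0)→(p2,0,right)
state=p2 head=3 tape=010[0]101..   (p2,0)→(p1,.,right)
state=p1 head=4 tape=010.[1]01..   (p1,1)→(p2,0,left)
state=p2 head=3 tape=010[.]001..   (p2,.)→(p0,1,right)
state=p0 head=4 tape=0101[0]01..   (p0,0)→(p2,0,right)
state=p2 head=5 tape=01010[0]1..   (p2,0)→(p1,.,right)
state=p1 head=6 tape=01010.[1]..   (p1,1)→(p2,0,left)
state=p2 head=5 tape=01010[.]0..   (p2,.)→(p0,1,right)
state=p0 head=6 tape=010101[0]..   (p0,0)→(p2,0,right)
state=p2 head=7 tape=0101010[.].   (p2,.)→(p0,1,right)
state=p0 head=8 tape=01010101[.]   (p0,.)→(p1,1,left)
state=p1 head=7 tape=0101010[1]1   (p1,1)→(p2,0,left)
state=p2 head=6 tape=010101[0]01   (p2,0)→(p1,.,right)
state=p1 head=7 tape=010101.[0]1
The non-blank tape span at halt is 010101.01.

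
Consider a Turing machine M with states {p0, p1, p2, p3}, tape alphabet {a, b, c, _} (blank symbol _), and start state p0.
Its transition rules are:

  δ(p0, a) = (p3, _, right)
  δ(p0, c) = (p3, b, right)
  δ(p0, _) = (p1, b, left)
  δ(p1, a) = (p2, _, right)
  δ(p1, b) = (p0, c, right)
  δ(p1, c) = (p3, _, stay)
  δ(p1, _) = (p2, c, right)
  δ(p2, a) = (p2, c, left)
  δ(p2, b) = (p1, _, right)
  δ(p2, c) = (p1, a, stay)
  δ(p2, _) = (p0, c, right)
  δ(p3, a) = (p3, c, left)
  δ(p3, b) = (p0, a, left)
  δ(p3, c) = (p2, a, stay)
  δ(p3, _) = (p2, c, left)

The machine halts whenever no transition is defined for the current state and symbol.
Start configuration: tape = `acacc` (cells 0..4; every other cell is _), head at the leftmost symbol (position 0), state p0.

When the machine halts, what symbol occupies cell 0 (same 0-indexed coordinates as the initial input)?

p0 | __[a]cacc__   read a → write _, move right, go to p3
p3 | ___[c]acc__   read c → write a, move stay, go to p2
p2 | ___[a]acc__   read a → write c, move left, go to p2
p2 | __[_]cacc__   read _ → write c, move right, go to p0
p0 | __c[c]acc__   read c → write b, move right, go to p3
p3 | __cb[a]cc__   read a → write c, move left, go to p3
p3 | __c[b]ccc__   read b → write a, move left, go to p0
p0 | __[c]accc__   read c → write b, move right, go to p3
p3 | __b[a]ccc__   read a → write c, move left, go to p3
p3 | __[b]cccc__   read b → write a, move left, go to p0
p0 | _[_]acccc__   read _ → write b, move left, go to p1
p1 | [_]bacccc__   read _ → write c, move right, go to p2
p2 | c[b]acccc__   read b → write _, move right, go to p1
p1 | c_[a]cccc__   read a → write _, move right, go to p2
p2 | c__[c]ccc__   read c → write a, move stay, go to p1
p1 | c__[a]ccc__   read a → write _, move right, go to p2
p2 | c___[c]cc__   read c → write a, move stay, go to p1
p1 | c___[a]cc__   read a → write _, move right, go to p2
p2 | c____[c]c__   read c → write a, move stay, go to p1
p1 | c____[a]c__   read a → write _, move right, go to p2
p2 | c_____[c]__   read c → write a, move stay, go to p1
p1 | c_____[a]__   read a → write _, move right, go to p2
p2 | c______[_]_   read _ → write c, move right, go to p0
p0 | c______c[_]   read _ → write b, move left, go to p1
p1 | c______[c]b   read c → write _, move stay, go to p3
p3 | c______[_]b   read _ → write c, move left, go to p2
p2 | c_____[_]cb   read _ → write c, move right, go to p0
p0 | c_____c[c]b   read c → write b, move right, go to p3
p3 | c_____cb[b]   read b → write a, move left, go to p0
p0 | c_____c[b]a
Cell 0 holds _ when M halts.

_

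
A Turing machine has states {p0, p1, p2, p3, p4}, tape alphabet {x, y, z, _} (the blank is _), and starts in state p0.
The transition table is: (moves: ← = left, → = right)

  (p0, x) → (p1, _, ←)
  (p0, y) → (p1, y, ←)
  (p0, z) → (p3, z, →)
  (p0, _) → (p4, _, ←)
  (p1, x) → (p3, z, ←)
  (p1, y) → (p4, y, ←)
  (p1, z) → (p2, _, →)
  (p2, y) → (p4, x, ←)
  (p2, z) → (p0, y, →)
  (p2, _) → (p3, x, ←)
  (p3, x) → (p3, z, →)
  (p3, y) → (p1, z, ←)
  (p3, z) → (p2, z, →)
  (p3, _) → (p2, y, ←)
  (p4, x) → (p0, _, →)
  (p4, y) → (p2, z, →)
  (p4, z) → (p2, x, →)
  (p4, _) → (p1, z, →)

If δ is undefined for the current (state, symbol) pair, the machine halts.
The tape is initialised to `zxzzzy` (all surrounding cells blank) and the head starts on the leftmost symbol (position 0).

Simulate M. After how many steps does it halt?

state=p0 head=0 tape=[z]xzzzy_   (p0,z)→(p3,z,→)
state=p3 head=1 tape=z[x]zzzy_   (p3,x)→(p3,z,→)
state=p3 head=2 tape=zz[z]zzy_   (p3,z)→(p2,z,→)
state=p2 head=3 tape=zzz[z]zy_   (p2,z)→(p0,y,→)
state=p0 head=4 tape=zzzy[z]y_   (p0,z)→(p3,z,→)
state=p3 head=5 tape=zzzyz[y]_   (p3,y)→(p1,z,←)
state=p1 head=4 tape=zzzy[z]z_   (p1,z)→(p2,_,→)
state=p2 head=5 tape=zzzy_[z]_   (p2,z)→(p0,y,→)
state=p0 head=6 tape=zzzy_y[_]   (p0,_)→(p4,_,←)
state=p4 head=5 tape=zzzy_[y]_   (p4,y)→(p2,z,→)
state=p2 head=6 tape=zzzy_z[_]   (p2,_)→(p3,x,←)
state=p3 head=5 tape=zzzy_[z]x   (p3,z)→(p2,z,→)
state=p2 head=6 tape=zzzy_z[x]
M halts after 12 transitions.

12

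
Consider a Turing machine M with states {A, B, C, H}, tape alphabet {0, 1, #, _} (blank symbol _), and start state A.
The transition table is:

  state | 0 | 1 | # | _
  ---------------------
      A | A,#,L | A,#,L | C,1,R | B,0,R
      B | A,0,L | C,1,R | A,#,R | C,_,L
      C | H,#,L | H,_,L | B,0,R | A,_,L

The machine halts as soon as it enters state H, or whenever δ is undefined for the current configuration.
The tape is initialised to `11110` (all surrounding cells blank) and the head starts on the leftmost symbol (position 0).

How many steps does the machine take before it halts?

8

state=A head=0 tape=_[1]1110   (A,1)→(A,#,L)
state=A head=-1 tape=[_]#1110   (A,_)→(B,0,R)
state=B head=0 tape=0[#]1110   (B,#)→(A,#,R)
state=A head=1 tape=0#[1]110   (A,1)→(A,#,L)
state=A head=0 tape=0[#]#110   (A,#)→(C,1,R)
state=C head=1 tape=01[#]110   (C,#)→(B,0,R)
state=B head=2 tape=010[1]10   (B,1)→(C,1,R)
state=C head=3 tape=0101[1]0   (C,1)→(H,_,L)
state=H head=2 tape=010[1]_0
M halts after 8 transitions.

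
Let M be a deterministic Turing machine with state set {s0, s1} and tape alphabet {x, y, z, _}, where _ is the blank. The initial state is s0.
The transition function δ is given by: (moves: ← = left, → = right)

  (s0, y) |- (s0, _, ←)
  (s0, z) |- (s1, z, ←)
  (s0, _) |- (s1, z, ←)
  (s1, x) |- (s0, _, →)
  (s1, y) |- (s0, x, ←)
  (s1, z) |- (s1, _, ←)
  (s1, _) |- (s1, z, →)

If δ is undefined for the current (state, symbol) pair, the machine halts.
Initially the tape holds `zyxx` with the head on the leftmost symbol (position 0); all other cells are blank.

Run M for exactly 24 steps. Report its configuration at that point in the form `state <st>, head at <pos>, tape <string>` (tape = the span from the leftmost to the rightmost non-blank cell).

s0 | ____[z]yxx   read z → write z, move ←, go to s1
s1 | ___[_]zyxx   read _ → write z, move →, go to s1
s1 | ___z[z]yxx   read z → write _, move ←, go to s1
s1 | ___[z]_yxx   read z → write _, move ←, go to s1
s1 | __[_]__yxx   read _ → write z, move →, go to s1
s1 | __z[_]_yxx   read _ → write z, move →, go to s1
s1 | __zz[_]yxx   read _ → write z, move →, go to s1
s1 | __zzz[y]xx   read y → write x, move ←, go to s0
s0 | __zz[z]xxx   read z → write z, move ←, go to s1
s1 | __z[z]zxxx   read z → write _, move ←, go to s1
s1 | __[z]_zxxx   read z → write _, move ←, go to s1
s1 | _[_]__zxxx   read _ → write z, move →, go to s1
s1 | _z[_]_zxxx   read _ → write z, move →, go to s1
s1 | _zz[_]zxxx   read _ → write z, move →, go to s1
s1 | _zzz[z]xxx   read z → write _, move ←, go to s1
s1 | _zz[z]_xxx   read z → write _, move ←, go to s1
s1 | _z[z]__xxx   read z → write _, move ←, go to s1
s1 | _[z]___xxx   read z → write _, move ←, go to s1
s1 | [_]____xxx   read _ → write z, move →, go to s1
s1 | z[_]___xxx   read _ → write z, move →, go to s1
s1 | zz[_]__xxx   read _ → write z, move →, go to s1
s1 | zzz[_]_xxx   read _ → write z, move →, go to s1
s1 | zzzz[_]xxx   read _ → write z, move →, go to s1
s1 | zzzzz[x]xx   read x → write _, move →, go to s0
s0 | zzzzz_[x]x
After 24 steps: state s0, head at 2, tape zzzzz_xx.

state s0, head at 2, tape zzzzz_xx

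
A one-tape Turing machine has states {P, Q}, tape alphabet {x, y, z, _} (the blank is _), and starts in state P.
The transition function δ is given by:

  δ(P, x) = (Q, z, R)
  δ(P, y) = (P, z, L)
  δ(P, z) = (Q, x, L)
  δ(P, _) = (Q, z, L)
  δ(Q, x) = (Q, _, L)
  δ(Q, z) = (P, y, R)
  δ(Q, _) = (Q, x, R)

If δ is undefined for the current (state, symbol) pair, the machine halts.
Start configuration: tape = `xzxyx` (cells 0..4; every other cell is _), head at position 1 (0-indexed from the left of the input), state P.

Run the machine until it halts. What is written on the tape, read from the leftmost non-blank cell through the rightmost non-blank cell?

P | ___x[z]xyx   read z → write x, move L, go to Q
Q | ___[x]xxyx   read x → write _, move L, go to Q
Q | __[_]_xxyx   read _ → write x, move R, go to Q
Q | __x[_]xxyx   read _ → write x, move R, go to Q
Q | __xx[x]xyx   read x → write _, move L, go to Q
Q | __x[x]_xyx   read x → write _, move L, go to Q
Q | __[x]__xyx   read x → write _, move L, go to Q
Q | _[_]___xyx   read _ → write x, move R, go to Q
Q | _x[_]__xyx   read _ → write x, move R, go to Q
Q | _xx[_]_xyx   read _ → write x, move R, go to Q
Q | _xxx[_]xyx   read _ → write x, move R, go to Q
Q | _xxxx[x]yx   read x → write _, move L, go to Q
Q | _xxx[x]_yx   read x → write _, move L, go to Q
Q | _xx[x]__yx   read x → write _, move L, go to Q
Q | _x[x]___yx   read x → write _, move L, go to Q
Q | _[x]____yx   read x → write _, move L, go to Q
Q | [_]_____yx   read _ → write x, move R, go to Q
Q | x[_]____yx   read _ → write x, move R, go to Q
Q | xx[_]___yx   read _ → write x, move R, go to Q
Q | xxx[_]__yx   read _ → write x, move R, go to Q
Q | xxxx[_]_yx   read _ → write x, move R, go to Q
Q | xxxxx[_]yx   read _ → write x, move R, go to Q
Q | xxxxxx[y]x
The non-blank tape span at halt is xxxxxxyx.

xxxxxxyx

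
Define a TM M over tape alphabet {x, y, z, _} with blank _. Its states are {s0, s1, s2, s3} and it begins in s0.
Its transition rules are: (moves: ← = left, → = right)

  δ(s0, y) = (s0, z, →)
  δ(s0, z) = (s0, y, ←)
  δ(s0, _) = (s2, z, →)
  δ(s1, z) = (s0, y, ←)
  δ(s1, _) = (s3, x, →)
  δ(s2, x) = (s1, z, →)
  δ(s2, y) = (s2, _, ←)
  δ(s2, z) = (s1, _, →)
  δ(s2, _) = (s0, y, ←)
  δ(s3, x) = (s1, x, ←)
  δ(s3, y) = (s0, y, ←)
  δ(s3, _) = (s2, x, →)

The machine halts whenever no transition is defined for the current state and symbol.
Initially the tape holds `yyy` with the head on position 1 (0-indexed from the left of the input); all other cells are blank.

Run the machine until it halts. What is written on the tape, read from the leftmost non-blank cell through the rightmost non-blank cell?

xyyyyyy

state=s0 head=1 tape=_y[y]y____   (s0,y)→(s0,z,→)
state=s0 head=2 tape=_yz[y]____   (s0,y)→(s0,z,→)
state=s0 head=3 tape=_yzz[_]___   (s0,_)→(s2,z,→)
state=s2 head=4 tape=_yzzz[_]__   (s2,_)→(s0,y,←)
state=s0 head=3 tape=_yzz[z]y__   (s0,z)→(s0,y,←)
state=s0 head=2 tape=_yz[z]yy__   (s0,z)→(s0,y,←)
state=s0 head=1 tape=_y[z]yyy__   (s0,z)→(s0,y,←)
state=s0 head=0 tape=_[y]yyyy__   (s0,y)→(s0,z,→)
state=s0 head=1 tape=_z[y]yyy__   (s0,y)→(s0,z,→)
state=s0 head=2 tape=_zz[y]yy__   (s0,y)→(s0,z,→)
state=s0 head=3 tape=_zzz[y]y__   (s0,y)→(s0,z,→)
state=s0 head=4 tape=_zzzz[y]__   (s0,y)→(s0,z,→)
state=s0 head=5 tape=_zzzzz[_]_   (s0,_)→(s2,z,→)
state=s2 head=6 tape=_zzzzzz[_]   (s2,_)→(s0,y,←)
state=s0 head=5 tape=_zzzzz[z]y   (s0,z)→(s0,y,←)
state=s0 head=4 tape=_zzzz[z]yy   (s0,z)→(s0,y,←)
state=s0 head=3 tape=_zzz[z]yyy   (s0,z)→(s0,y,←)
state=s0 head=2 tape=_zz[z]yyyy   (s0,z)→(s0,y,←)
state=s0 head=1 tape=_z[z]yyyyy   (s0,z)→(s0,y,←)
state=s0 head=0 tape=_[z]yyyyyy   (s0,z)→(s0,y,←)
state=s0 head=-1 tape=[_]yyyyyyy   (s0,_)→(s2,z,→)
state=s2 head=0 tape=z[y]yyyyyy   (s2,y)→(s2,_,←)
state=s2 head=-1 tape=[z]_yyyyyy   (s2,z)→(s1,_,→)
state=s1 head=0 tape=_[_]yyyyyy   (s1,_)→(s3,x,→)
state=s3 head=1 tape=_x[y]yyyyy   (s3,y)→(s0,y,←)
state=s0 head=0 tape=_[x]yyyyyy
The non-blank tape span at halt is xyyyyyy.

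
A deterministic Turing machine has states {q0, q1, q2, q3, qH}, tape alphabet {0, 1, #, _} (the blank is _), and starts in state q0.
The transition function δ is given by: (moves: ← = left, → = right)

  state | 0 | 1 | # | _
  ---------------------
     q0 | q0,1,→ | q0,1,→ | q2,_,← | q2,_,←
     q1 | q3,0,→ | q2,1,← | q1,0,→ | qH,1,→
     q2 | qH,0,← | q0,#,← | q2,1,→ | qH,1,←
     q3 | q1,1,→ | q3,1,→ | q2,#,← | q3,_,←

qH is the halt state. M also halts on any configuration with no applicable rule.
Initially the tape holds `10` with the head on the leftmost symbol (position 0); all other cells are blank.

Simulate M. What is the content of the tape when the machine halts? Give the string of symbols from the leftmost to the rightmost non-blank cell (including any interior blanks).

q0 | ___[1]0_   read 1 → write 1, move →, go to q0
q0 | ___1[0]_   read 0 → write 1, move →, go to q0
q0 | ___11[_]   read _ → write _, move ←, go to q2
q2 | ___1[1]_   read 1 → write #, move ←, go to q0
q0 | ___[1]#_   read 1 → write 1, move →, go to q0
q0 | ___1[#]_   read # → write _, move ←, go to q2
q2 | ___[1]__   read 1 → write #, move ←, go to q0
q0 | __[_]#__   read _ → write _, move ←, go to q2
q2 | _[_]_#__   read _ → write 1, move ←, go to qH
qH | [_]1_#__
The non-blank tape span at halt is 1_#.

1_#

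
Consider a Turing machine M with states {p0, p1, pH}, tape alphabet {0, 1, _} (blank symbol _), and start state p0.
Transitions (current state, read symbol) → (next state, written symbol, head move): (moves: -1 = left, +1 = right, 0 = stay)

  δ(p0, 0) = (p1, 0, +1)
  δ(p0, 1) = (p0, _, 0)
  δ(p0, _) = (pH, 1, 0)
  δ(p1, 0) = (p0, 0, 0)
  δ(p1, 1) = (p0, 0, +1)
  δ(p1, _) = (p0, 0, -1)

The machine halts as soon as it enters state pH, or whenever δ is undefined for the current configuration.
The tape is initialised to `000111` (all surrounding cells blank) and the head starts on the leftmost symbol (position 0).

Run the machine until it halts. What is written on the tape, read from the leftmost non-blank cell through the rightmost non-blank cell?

000011

p0 | [0]00111   read 0 → write 0, move +1, go to p1
p1 | 0[0]0111   read 0 → write 0, move 0, go to p0
p0 | 0[0]0111   read 0 → write 0, move +1, go to p1
p1 | 00[0]111   read 0 → write 0, move 0, go to p0
p0 | 00[0]111   read 0 → write 0, move +1, go to p1
p1 | 000[1]11   read 1 → write 0, move +1, go to p0
p0 | 0000[1]1   read 1 → write _, move 0, go to p0
p0 | 0000[_]1   read _ → write 1, move 0, go to pH
pH | 0000[1]1
The non-blank tape span at halt is 000011.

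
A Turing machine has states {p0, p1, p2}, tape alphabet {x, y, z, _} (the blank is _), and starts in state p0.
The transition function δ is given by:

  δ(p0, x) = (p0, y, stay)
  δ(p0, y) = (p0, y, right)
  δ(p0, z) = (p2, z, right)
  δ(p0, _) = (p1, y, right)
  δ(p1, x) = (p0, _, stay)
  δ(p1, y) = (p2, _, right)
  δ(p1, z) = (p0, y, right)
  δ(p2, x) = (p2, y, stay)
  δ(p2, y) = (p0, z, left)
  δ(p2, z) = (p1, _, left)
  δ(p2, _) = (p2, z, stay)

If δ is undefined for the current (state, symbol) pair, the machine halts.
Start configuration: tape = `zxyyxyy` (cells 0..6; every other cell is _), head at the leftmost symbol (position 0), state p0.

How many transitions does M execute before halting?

16

state=p0 head=0 tape=[z]xyyxyy__   (p0,z)→(p2,z,right)
state=p2 head=1 tape=z[x]yyxyy__   (p2,x)→(p2,y,stay)
state=p2 head=1 tape=z[y]yyxyy__   (p2,y)→(p0,z,left)
state=p0 head=0 tape=[z]zyyxyy__   (p0,z)→(p2,z,right)
state=p2 head=1 tape=z[z]yyxyy__   (p2,z)→(p1,_,left)
state=p1 head=0 tape=[z]_yyxyy__   (p1,z)→(p0,y,right)
state=p0 head=1 tape=y[_]yyxyy__   (p0,_)→(p1,y,right)
state=p1 head=2 tape=yy[y]yxyy__   (p1,y)→(p2,_,right)
state=p2 head=3 tape=yy_[y]xyy__   (p2,y)→(p0,z,left)
state=p0 head=2 tape=yy[_]zxyy__   (p0,_)→(p1,y,right)
state=p1 head=3 tape=yyy[z]xyy__   (p1,z)→(p0,y,right)
state=p0 head=4 tape=yyyy[x]yy__   (p0,x)→(p0,y,stay)
state=p0 head=4 tape=yyyy[y]yy__   (p0,y)→(p0,y,right)
state=p0 head=5 tape=yyyyy[y]y__   (p0,y)→(p0,y,right)
state=p0 head=6 tape=yyyyyy[y]__   (p0,y)→(p0,y,right)
state=p0 head=7 tape=yyyyyyy[_]_   (p0,_)→(p1,y,right)
state=p1 head=8 tape=yyyyyyyy[_]
M halts after 16 transitions.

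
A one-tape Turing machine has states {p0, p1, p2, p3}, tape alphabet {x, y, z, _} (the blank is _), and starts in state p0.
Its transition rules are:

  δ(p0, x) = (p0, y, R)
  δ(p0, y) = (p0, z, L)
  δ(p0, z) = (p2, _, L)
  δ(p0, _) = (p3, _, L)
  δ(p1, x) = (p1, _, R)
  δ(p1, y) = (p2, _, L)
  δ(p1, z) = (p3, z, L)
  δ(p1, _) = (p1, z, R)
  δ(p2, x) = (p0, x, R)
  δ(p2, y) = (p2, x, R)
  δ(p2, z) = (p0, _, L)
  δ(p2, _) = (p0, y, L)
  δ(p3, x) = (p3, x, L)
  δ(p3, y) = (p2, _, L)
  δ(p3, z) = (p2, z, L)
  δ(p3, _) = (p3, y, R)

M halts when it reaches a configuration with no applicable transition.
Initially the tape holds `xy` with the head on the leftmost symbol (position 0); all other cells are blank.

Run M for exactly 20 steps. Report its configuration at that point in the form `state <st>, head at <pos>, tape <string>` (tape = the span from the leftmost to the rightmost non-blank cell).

state=p0 head=0 tape=____[x]y   (p0,x)→(p0,y,R)
state=p0 head=1 tape=____y[y]   (p0,y)→(p0,z,L)
state=p0 head=0 tape=____[y]z   (p0,y)→(p0,z,L)
state=p0 head=-1 tape=___[_]zz   (p0,_)→(p3,_,L)
state=p3 head=-2 tape=__[_]_zz   (p3,_)→(p3,y,R)
state=p3 head=-1 tape=__y[_]zz   (p3,_)→(p3,y,R)
state=p3 head=0 tape=__yy[z]z   (p3,z)→(p2,z,L)
state=p2 head=-1 tape=__y[y]zz   (p2,y)→(p2,x,R)
state=p2 head=0 tape=__yx[z]z   (p2,z)→(p0,_,L)
state=p0 head=-1 tape=__y[x]_z   (p0,x)→(p0,y,R)
state=p0 head=0 tape=__yy[_]z   (p0,_)→(p3,_,L)
state=p3 head=-1 tape=__y[y]_z   (p3,y)→(p2,_,L)
state=p2 head=-2 tape=__[y]__z   (p2,y)→(p2,x,R)
state=p2 head=-1 tape=__x[_]_z   (p2,_)→(p0,y,L)
state=p0 head=-2 tape=__[x]y_z   (p0,x)→(p0,y,R)
state=p0 head=-1 tape=__y[y]_z   (p0,y)→(p0,z,L)
state=p0 head=-2 tape=__[y]z_z   (p0,y)→(p0,z,L)
state=p0 head=-3 tape=_[_]zz_z   (p0,_)→(p3,_,L)
state=p3 head=-4 tape=[_]_zz_z   (p3,_)→(p3,y,R)
state=p3 head=-3 tape=y[_]zz_z   (p3,_)→(p3,y,R)
state=p3 head=-2 tape=yy[z]z_z
After 20 steps: state p3, head at -2, tape yyzz_z.

state p3, head at -2, tape yyzz_z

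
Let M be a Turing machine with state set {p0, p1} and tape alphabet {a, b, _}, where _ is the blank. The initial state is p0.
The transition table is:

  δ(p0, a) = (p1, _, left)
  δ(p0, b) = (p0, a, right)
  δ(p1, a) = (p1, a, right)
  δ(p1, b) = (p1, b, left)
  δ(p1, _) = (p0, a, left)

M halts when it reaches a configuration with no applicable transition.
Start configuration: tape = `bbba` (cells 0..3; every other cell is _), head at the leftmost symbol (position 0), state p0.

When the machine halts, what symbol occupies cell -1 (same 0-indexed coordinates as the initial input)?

p0 | __[b]bba   read b → write a, move right, go to p0
p0 | __a[b]ba   read b → write a, move right, go to p0
p0 | __aa[b]a   read b → write a, move right, go to p0
p0 | __aaa[a]   read a → write _, move left, go to p1
p1 | __aa[a]_   read a → write a, move right, go to p1
p1 | __aaa[_]   read _ → write a, move left, go to p0
p0 | __aa[a]a   read a → write _, move left, go to p1
p1 | __a[a]_a   read a → write a, move right, go to p1
p1 | __aa[_]a   read _ → write a, move left, go to p0
p0 | __a[a]aa   read a → write _, move left, go to p1
p1 | __[a]_aa   read a → write a, move right, go to p1
p1 | __a[_]aa   read _ → write a, move left, go to p0
p0 | __[a]aaa   read a → write _, move left, go to p1
p1 | _[_]_aaa   read _ → write a, move left, go to p0
p0 | [_]a_aaa
Cell -1 holds a when M halts.

a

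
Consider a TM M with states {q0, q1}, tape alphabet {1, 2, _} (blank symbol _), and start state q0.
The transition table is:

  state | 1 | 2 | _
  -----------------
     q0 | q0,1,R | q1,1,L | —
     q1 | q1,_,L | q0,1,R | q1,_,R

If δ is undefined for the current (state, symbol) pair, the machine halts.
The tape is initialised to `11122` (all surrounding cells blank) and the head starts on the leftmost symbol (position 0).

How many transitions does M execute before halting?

15

state=q0 head=0 tape=_[1]1122_   (q0,1)→(q0,1,R)
state=q0 head=1 tape=_1[1]122_   (q0,1)→(q0,1,R)
state=q0 head=2 tape=_11[1]22_   (q0,1)→(q0,1,R)
state=q0 head=3 tape=_111[2]2_   (q0,2)→(q1,1,L)
state=q1 head=2 tape=_11[1]12_   (q1,1)→(q1,_,L)
state=q1 head=1 tape=_1[1]_12_   (q1,1)→(q1,_,L)
state=q1 head=0 tape=_[1]__12_   (q1,1)→(q1,_,L)
state=q1 head=-1 tape=[_]___12_   (q1,_)→(q1,_,R)
state=q1 head=0 tape=_[_]__12_   (q1,_)→(q1,_,R)
state=q1 head=1 tape=__[_]_12_   (q1,_)→(q1,_,R)
state=q1 head=2 tape=___[_]12_   (q1,_)→(q1,_,R)
state=q1 head=3 tape=____[1]2_   (q1,1)→(q1,_,L)
state=q1 head=2 tape=___[_]_2_   (q1,_)→(q1,_,R)
state=q1 head=3 tape=____[_]2_   (q1,_)→(q1,_,R)
state=q1 head=4 tape=_____[2]_   (q1,2)→(q0,1,R)
state=q0 head=5 tape=_____1[_]
M halts after 15 transitions.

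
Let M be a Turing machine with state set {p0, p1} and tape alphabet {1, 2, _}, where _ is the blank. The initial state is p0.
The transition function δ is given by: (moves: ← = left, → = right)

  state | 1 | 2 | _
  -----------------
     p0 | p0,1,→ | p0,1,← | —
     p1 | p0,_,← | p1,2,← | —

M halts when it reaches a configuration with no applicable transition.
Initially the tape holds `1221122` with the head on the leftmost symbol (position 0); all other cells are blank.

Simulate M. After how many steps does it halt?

p0 | [1]221122_   read 1 → write 1, move →, go to p0
p0 | 1[2]21122_   read 2 → write 1, move ←, go to p0
p0 | [1]121122_   read 1 → write 1, move →, go to p0
p0 | 1[1]21122_   read 1 → write 1, move →, go to p0
p0 | 11[2]1122_   read 2 → write 1, move ←, go to p0
p0 | 1[1]11122_   read 1 → write 1, move →, go to p0
p0 | 11[1]1122_   read 1 → write 1, move →, go to p0
p0 | 111[1]122_   read 1 → write 1, move →, go to p0
p0 | 1111[1]22_   read 1 → write 1, move →, go to p0
p0 | 11111[2]2_   read 2 → write 1, move ←, go to p0
p0 | 1111[1]12_   read 1 → write 1, move →, go to p0
p0 | 11111[1]2_   read 1 → write 1, move →, go to p0
p0 | 111111[2]_   read 2 → write 1, move ←, go to p0
p0 | 11111[1]1_   read 1 → write 1, move →, go to p0
p0 | 111111[1]_   read 1 → write 1, move →, go to p0
p0 | 1111111[_]
M halts after 15 transitions.

15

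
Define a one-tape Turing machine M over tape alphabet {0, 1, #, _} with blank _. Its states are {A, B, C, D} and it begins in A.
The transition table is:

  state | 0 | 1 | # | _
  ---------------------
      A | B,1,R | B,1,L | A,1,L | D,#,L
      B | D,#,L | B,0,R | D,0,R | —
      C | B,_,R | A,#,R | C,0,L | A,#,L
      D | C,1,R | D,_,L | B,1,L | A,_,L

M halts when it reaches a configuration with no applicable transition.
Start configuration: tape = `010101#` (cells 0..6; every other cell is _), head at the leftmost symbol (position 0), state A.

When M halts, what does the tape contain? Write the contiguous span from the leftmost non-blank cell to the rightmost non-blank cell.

state=A head=0 tape=[0]10101#_   (A,0)→(B,1,R)
state=B head=1 tape=1[1]0101#_   (B,1)→(B,0,R)
state=B head=2 tape=10[0]101#_   (B,0)→(D,#,L)
state=D head=1 tape=1[0]#101#_   (D,0)→(C,1,R)
state=C head=2 tape=11[#]101#_   (C,#)→(C,0,L)
state=C head=1 tape=1[1]0101#_   (C,1)→(A,#,R)
state=A head=2 tape=1#[0]101#_   (A,0)→(B,1,R)
state=B head=3 tape=1#1[1]01#_   (B,1)→(B,0,R)
state=B head=4 tape=1#10[0]1#_   (B,0)→(D,#,L)
state=D head=3 tape=1#1[0]#1#_   (D,0)→(C,1,R)
state=C head=4 tape=1#11[#]1#_   (C,#)→(C,0,L)
state=C head=3 tape=1#1[1]01#_   (C,1)→(A,#,R)
state=A head=4 tape=1#1#[0]1#_   (A,0)→(B,1,R)
state=B head=5 tape=1#1#1[1]#_   (B,1)→(B,0,R)
state=B head=6 tape=1#1#10[#]_   (B,#)→(D,0,R)
state=D head=7 tape=1#1#100[_]   (D,_)→(A,_,L)
state=A head=6 tape=1#1#10[0]_   (A,0)→(B,1,R)
state=B head=7 tape=1#1#101[_]
The non-blank tape span at halt is 1#1#101.

1#1#101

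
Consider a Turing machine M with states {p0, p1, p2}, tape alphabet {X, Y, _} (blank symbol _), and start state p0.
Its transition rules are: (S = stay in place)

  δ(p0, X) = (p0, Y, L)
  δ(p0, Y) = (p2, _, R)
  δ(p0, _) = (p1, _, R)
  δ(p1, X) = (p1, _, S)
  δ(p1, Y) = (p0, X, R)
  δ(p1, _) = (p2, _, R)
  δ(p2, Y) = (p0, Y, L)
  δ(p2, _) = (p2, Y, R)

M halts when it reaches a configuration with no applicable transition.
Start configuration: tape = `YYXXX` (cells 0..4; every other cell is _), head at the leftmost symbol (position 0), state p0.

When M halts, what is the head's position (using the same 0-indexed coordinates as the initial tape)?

state=p0 head=0 tape=[Y]YXXX   (p0,Y)→(p2,_,R)
state=p2 head=1 tape=_[Y]XXX   (p2,Y)→(p0,Y,L)
state=p0 head=0 tape=[_]YXXX   (p0,_)→(p1,_,R)
state=p1 head=1 tape=_[Y]XXX   (p1,Y)→(p0,X,R)
state=p0 head=2 tape=_X[X]XX   (p0,X)→(p0,Y,L)
state=p0 head=1 tape=_[X]YXX   (p0,X)→(p0,Y,L)
state=p0 head=0 tape=[_]YYXX   (p0,_)→(p1,_,R)
state=p1 head=1 tape=_[Y]YXX   (p1,Y)→(p0,X,R)
state=p0 head=2 tape=_X[Y]XX   (p0,Y)→(p2,_,R)
state=p2 head=3 tape=_X_[X]X
At halt the head is at cell 3.

3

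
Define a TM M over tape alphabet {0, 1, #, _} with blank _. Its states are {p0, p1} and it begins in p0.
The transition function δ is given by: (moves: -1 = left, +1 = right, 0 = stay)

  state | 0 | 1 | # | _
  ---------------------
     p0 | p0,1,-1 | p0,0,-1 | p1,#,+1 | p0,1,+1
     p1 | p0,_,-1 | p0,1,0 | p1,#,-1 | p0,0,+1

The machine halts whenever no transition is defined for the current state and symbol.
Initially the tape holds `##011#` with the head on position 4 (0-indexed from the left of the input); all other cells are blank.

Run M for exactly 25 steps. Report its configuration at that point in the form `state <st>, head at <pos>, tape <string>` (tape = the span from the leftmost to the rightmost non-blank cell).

state p1, head at 2, tape ##000#

state=p0 head=4 tape=##01[1]#   (p0,1)→(p0,0,-1)
state=p0 head=3 tape=##0[1]0#   (p0,1)→(p0,0,-1)
state=p0 head=2 tape=##[0]00#   (p0,0)→(p0,1,-1)
state=p0 head=1 tape=#[#]100#   (p0,#)→(p1,#,+1)
state=p1 head=2 tape=##[1]00#   (p1,1)→(p0,1,0)
state=p0 head=2 tape=##[1]00#   (p0,1)→(p0,0,-1)
state=p0 head=1 tape=#[#]000#   (p0,#)→(p1,#,+1)
state=p1 head=2 tape=##[0]00#   (p1,0)→(p0,_,-1)
state=p0 head=1 tape=#[#]_00#   (p0,#)→(p1,#,+1)
state=p1 head=2 tape=##[_]00#   (p1,_)→(p0,0,+1)
state=p0 head=3 tape=##0[0]0#   (p0,0)→(p0,1,-1)
state=p0 head=2 tape=##[0]10#   (p0,0)→(p0,1,-1)
state=p0 head=1 tape=#[#]110#   (p0,#)→(p1,#,+1)
state=p1 head=2 tape=##[1]10#   (p1,1)→(p0,1,0)
state=p0 head=2 tape=##[1]10#   (p0,1)→(p0,0,-1)
state=p0 head=1 tape=#[#]010#   (p0,#)→(p1,#,+1)
state=p1 head=2 tape=##[0]10#   (p1,0)→(p0,_,-1)
state=p0 head=1 tape=#[#]_10#   (p0,#)→(p1,#,+1)
state=p1 head=2 tape=##[_]10#   (p1,_)→(p0,0,+1)
state=p0 head=3 tape=##0[1]0#   (p0,1)→(p0,0,-1)
state=p0 head=2 tape=##[0]00#   (p0,0)→(p0,1,-1)
state=p0 head=1 tape=#[#]100#   (p0,#)→(p1,#,+1)
state=p1 head=2 tape=##[1]00#   (p1,1)→(p0,1,0)
state=p0 head=2 tape=##[1]00#   (p0,1)→(p0,0,-1)
state=p0 head=1 tape=#[#]000#   (p0,#)→(p1,#,+1)
state=p1 head=2 tape=##[0]00#
After 25 steps: state p1, head at 2, tape ##000#.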